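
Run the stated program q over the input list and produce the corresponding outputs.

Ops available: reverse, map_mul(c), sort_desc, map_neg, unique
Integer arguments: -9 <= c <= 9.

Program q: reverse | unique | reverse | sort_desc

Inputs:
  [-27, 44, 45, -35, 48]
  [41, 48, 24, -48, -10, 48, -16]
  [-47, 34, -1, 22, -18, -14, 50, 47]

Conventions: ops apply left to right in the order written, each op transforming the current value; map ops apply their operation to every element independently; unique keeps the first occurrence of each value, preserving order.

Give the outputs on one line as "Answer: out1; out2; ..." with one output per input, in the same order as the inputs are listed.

Execution, op by op:
  [-27, 44, 45, -35, 48] -> [48, -35, 45, 44, -27] -> [48, -35, 45, 44, -27] -> [-27, 44, 45, -35, 48] -> [48, 45, 44, -27, -35]
  [41, 48, 24, -48, -10, 48, -16] -> [-16, 48, -10, -48, 24, 48, 41] -> [-16, 48, -10, -48, 24, 41] -> [41, 24, -48, -10, 48, -16] -> [48, 41, 24, -10, -16, -48]
  [-47, 34, -1, 22, -18, -14, 50, 47] -> [47, 50, -14, -18, 22, -1, 34, -47] -> [47, 50, -14, -18, 22, -1, 34, -47] -> [-47, 34, -1, 22, -18, -14, 50, 47] -> [50, 47, 34, 22, -1, -14, -18, -47]

[48, 45, 44, -27, -35]; [48, 41, 24, -10, -16, -48]; [50, 47, 34, 22, -1, -14, -18, -47]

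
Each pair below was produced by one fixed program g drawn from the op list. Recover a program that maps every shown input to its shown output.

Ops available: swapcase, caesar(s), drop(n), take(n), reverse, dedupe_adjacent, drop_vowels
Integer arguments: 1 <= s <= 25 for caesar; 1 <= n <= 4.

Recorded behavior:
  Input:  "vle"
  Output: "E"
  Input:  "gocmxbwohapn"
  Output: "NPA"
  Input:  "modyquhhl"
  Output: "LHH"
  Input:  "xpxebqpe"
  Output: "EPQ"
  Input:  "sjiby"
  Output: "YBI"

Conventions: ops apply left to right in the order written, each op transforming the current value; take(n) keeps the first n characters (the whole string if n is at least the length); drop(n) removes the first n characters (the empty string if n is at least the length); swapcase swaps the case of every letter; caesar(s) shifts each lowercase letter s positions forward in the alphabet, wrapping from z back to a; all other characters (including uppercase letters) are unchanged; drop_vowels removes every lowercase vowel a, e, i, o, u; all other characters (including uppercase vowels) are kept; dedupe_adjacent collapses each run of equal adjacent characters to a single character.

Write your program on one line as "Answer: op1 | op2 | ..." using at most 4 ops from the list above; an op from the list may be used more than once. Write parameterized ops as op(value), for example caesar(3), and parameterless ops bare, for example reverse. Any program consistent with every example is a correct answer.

swapcase | drop(2) | reverse | take(3)

Check, running the answer program on each example:
  "vle" -> "VLE" -> "E" -> "E" -> "E"
  "gocmxbwohapn" -> "GOCMXBWOHAPN" -> "CMXBWOHAPN" -> "NPAHOWBXMC" -> "NPA"
  "modyquhhl" -> "MODYQUHHL" -> "DYQUHHL" -> "LHHUQYD" -> "LHH"
  "xpxebqpe" -> "XPXEBQPE" -> "XEBQPE" -> "EPQBEX" -> "EPQ"
  "sjiby" -> "SJIBY" -> "IBY" -> "YBI" -> "YBI"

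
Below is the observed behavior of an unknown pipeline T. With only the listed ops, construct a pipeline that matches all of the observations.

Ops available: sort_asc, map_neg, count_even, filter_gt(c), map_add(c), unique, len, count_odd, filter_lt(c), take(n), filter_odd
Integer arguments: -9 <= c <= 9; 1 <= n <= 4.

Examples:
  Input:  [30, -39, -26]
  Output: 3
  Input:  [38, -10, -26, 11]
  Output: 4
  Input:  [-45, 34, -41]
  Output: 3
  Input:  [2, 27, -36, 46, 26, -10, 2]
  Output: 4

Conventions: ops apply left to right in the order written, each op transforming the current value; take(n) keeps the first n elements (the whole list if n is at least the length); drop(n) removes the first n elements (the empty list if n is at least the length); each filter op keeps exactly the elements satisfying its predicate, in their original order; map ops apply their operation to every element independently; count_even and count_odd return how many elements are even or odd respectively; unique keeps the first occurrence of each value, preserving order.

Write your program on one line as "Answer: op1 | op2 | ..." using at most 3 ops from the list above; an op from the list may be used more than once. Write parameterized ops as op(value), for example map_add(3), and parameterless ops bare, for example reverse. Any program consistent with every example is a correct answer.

take(4) | len

Check, running the answer program on each example:
  [30, -39, -26] -> [30, -39, -26] -> 3
  [38, -10, -26, 11] -> [38, -10, -26, 11] -> 4
  [-45, 34, -41] -> [-45, 34, -41] -> 3
  [2, 27, -36, 46, 26, -10, 2] -> [2, 27, -36, 46] -> 4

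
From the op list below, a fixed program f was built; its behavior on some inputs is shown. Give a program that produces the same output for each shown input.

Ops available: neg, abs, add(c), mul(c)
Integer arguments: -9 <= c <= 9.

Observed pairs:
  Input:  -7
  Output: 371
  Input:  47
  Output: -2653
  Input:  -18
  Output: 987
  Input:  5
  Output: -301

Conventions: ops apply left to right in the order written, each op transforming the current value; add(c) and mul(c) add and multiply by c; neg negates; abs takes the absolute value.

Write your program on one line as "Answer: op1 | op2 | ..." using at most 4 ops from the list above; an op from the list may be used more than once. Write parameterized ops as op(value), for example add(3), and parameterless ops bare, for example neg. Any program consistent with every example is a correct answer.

mul(8) | add(3) | mul(-7)

Check, running the answer program on each example:
  -7 -> -56 -> -53 -> 371
  47 -> 376 -> 379 -> -2653
  -18 -> -144 -> -141 -> 987
  5 -> 40 -> 43 -> -301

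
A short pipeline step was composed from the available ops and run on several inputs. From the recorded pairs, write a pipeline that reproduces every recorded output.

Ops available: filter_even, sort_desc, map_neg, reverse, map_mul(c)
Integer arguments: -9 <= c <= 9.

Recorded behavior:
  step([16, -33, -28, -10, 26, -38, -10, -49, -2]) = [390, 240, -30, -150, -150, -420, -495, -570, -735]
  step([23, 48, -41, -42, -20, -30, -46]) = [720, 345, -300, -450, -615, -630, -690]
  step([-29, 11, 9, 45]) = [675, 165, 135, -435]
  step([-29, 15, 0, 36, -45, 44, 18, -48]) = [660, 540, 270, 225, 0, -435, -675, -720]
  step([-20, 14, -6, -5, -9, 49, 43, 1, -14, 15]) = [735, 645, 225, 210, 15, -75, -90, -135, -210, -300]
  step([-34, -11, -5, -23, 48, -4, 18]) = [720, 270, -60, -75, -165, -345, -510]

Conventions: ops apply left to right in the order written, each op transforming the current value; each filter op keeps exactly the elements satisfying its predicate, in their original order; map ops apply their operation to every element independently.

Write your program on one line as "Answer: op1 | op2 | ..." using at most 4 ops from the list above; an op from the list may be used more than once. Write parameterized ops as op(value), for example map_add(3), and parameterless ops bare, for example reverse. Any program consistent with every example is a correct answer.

map_mul(-5) | map_mul(-3) | reverse | sort_desc

Check, running the answer program on each example:
  [16, -33, -28, -10, 26, -38, -10, -49, -2] -> [-80, 165, 140, 50, -130, 190, 50, 245, 10] -> [240, -495, -420, -150, 390, -570, -150, -735, -30] -> [-30, -735, -150, -570, 390, -150, -420, -495, 240] -> [390, 240, -30, -150, -150, -420, -495, -570, -735]
  [23, 48, -41, -42, -20, -30, -46] -> [-115, -240, 205, 210, 100, 150, 230] -> [345, 720, -615, -630, -300, -450, -690] -> [-690, -450, -300, -630, -615, 720, 345] -> [720, 345, -300, -450, -615, -630, -690]
  [-29, 11, 9, 45] -> [145, -55, -45, -225] -> [-435, 165, 135, 675] -> [675, 135, 165, -435] -> [675, 165, 135, -435]
  [-29, 15, 0, 36, -45, 44, 18, -48] -> [145, -75, 0, -180, 225, -220, -90, 240] -> [-435, 225, 0, 540, -675, 660, 270, -720] -> [-720, 270, 660, -675, 540, 0, 225, -435] -> [660, 540, 270, 225, 0, -435, -675, -720]
  [-20, 14, -6, -5, -9, 49, 43, 1, -14, 15] -> [100, -70, 30, 25, 45, -245, -215, -5, 70, -75] -> [-300, 210, -90, -75, -135, 735, 645, 15, -210, 225] -> [225, -210, 15, 645, 735, -135, -75, -90, 210, -300] -> [735, 645, 225, 210, 15, -75, -90, -135, -210, -300]
  [-34, -11, -5, -23, 48, -4, 18] -> [170, 55, 25, 115, -240, 20, -90] -> [-510, -165, -75, -345, 720, -60, 270] -> [270, -60, 720, -345, -75, -165, -510] -> [720, 270, -60, -75, -165, -345, -510]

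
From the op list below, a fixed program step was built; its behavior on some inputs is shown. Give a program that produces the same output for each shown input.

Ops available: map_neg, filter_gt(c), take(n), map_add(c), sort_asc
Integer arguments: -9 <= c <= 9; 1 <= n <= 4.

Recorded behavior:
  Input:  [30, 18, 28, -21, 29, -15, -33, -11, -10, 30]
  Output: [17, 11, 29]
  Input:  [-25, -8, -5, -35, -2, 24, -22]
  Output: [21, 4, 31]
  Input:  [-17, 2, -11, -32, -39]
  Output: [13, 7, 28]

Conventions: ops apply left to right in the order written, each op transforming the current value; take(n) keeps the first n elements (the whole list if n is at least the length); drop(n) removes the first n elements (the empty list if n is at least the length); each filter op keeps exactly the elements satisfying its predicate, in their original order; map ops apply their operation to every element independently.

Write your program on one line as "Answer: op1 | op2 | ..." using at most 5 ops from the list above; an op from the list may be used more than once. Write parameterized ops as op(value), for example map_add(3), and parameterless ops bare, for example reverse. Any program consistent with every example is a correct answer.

map_neg | filter_gt(5) | map_add(-7) | take(3) | map_add(3)

Check, running the answer program on each example:
  [30, 18, 28, -21, 29, -15, -33, -11, -10, 30] -> [-30, -18, -28, 21, -29, 15, 33, 11, 10, -30] -> [21, 15, 33, 11, 10] -> [14, 8, 26, 4, 3] -> [14, 8, 26] -> [17, 11, 29]
  [-25, -8, -5, -35, -2, 24, -22] -> [25, 8, 5, 35, 2, -24, 22] -> [25, 8, 35, 22] -> [18, 1, 28, 15] -> [18, 1, 28] -> [21, 4, 31]
  [-17, 2, -11, -32, -39] -> [17, -2, 11, 32, 39] -> [17, 11, 32, 39] -> [10, 4, 25, 32] -> [10, 4, 25] -> [13, 7, 28]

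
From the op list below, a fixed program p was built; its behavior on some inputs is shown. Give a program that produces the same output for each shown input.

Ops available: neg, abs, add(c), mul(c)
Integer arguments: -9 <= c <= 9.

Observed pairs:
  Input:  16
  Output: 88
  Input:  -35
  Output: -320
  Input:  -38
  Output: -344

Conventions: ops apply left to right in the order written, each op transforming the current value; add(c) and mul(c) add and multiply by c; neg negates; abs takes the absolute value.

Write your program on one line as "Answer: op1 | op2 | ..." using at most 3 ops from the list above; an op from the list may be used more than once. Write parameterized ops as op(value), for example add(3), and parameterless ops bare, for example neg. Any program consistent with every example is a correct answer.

add(-5) | mul(8)

Check, running the answer program on each example:
  16 -> 11 -> 88
  -35 -> -40 -> -320
  -38 -> -43 -> -344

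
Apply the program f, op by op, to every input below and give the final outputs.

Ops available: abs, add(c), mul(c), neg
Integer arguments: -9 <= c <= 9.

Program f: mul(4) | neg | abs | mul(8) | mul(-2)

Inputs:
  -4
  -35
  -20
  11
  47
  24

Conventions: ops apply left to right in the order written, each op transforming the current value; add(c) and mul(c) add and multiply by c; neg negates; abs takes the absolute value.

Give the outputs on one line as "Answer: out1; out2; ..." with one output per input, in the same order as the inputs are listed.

-256; -2240; -1280; -704; -3008; -1536

Execution, op by op:
  -4 -> -16 -> 16 -> 16 -> 128 -> -256
  -35 -> -140 -> 140 -> 140 -> 1120 -> -2240
  -20 -> -80 -> 80 -> 80 -> 640 -> -1280
  11 -> 44 -> -44 -> 44 -> 352 -> -704
  47 -> 188 -> -188 -> 188 -> 1504 -> -3008
  24 -> 96 -> -96 -> 96 -> 768 -> -1536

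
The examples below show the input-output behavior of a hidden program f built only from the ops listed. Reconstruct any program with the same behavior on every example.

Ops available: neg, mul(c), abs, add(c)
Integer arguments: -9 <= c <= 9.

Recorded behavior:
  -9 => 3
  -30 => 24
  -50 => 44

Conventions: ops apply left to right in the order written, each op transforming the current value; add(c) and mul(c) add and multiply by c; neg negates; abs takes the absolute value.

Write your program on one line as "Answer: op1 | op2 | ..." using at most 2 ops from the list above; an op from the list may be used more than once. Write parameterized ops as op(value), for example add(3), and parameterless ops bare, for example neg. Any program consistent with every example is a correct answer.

neg | add(-6)

Check, running the answer program on each example:
  -9 -> 9 -> 3
  -30 -> 30 -> 24
  -50 -> 50 -> 44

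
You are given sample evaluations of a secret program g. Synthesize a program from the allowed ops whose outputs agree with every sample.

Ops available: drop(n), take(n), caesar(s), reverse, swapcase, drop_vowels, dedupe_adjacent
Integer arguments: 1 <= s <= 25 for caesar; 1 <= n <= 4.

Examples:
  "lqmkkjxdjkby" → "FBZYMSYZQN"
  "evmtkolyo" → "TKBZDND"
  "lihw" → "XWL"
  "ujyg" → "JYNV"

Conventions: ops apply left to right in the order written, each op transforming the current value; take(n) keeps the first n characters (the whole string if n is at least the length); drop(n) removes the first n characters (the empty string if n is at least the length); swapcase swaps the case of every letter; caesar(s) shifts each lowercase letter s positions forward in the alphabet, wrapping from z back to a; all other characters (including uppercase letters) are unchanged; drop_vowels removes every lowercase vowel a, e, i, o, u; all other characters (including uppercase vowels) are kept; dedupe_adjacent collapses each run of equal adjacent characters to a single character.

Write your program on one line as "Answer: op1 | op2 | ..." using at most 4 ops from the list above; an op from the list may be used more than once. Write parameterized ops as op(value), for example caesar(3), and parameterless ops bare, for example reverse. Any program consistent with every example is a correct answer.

dedupe_adjacent | caesar(15) | drop_vowels | swapcase

Check, running the answer program on each example:
  "lqmkkjxdjkby" -> "lqmkjxdjkby" -> "afbzymsyzqn" -> "fbzymsyzqn" -> "FBZYMSYZQN"
  "evmtkolyo" -> "evmtkolyo" -> "tkbizdand" -> "tkbzdnd" -> "TKBZDND"
  "lihw" -> "lihw" -> "axwl" -> "xwl" -> "XWL"
  "ujyg" -> "ujyg" -> "jynv" -> "jynv" -> "JYNV"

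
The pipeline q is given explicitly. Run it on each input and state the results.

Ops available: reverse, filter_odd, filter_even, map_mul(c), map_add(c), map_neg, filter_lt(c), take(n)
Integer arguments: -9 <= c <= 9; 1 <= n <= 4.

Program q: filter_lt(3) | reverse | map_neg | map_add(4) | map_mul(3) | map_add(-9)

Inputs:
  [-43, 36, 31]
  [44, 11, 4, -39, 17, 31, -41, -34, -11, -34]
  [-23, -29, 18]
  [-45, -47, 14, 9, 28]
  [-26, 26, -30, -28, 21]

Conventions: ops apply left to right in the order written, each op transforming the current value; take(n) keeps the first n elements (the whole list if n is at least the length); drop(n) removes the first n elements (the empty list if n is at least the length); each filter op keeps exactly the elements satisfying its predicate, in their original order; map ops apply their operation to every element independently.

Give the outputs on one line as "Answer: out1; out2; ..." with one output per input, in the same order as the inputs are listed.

Execution, op by op:
  [-43, 36, 31] -> [-43] -> [-43] -> [43] -> [47] -> [141] -> [132]
  [44, 11, 4, -39, 17, 31, -41, -34, -11, -34] -> [-39, -41, -34, -11, -34] -> [-34, -11, -34, -41, -39] -> [34, 11, 34, 41, 39] -> [38, 15, 38, 45, 43] -> [114, 45, 114, 135, 129] -> [105, 36, 105, 126, 120]
  [-23, -29, 18] -> [-23, -29] -> [-29, -23] -> [29, 23] -> [33, 27] -> [99, 81] -> [90, 72]
  [-45, -47, 14, 9, 28] -> [-45, -47] -> [-47, -45] -> [47, 45] -> [51, 49] -> [153, 147] -> [144, 138]
  [-26, 26, -30, -28, 21] -> [-26, -30, -28] -> [-28, -30, -26] -> [28, 30, 26] -> [32, 34, 30] -> [96, 102, 90] -> [87, 93, 81]

[132]; [105, 36, 105, 126, 120]; [90, 72]; [144, 138]; [87, 93, 81]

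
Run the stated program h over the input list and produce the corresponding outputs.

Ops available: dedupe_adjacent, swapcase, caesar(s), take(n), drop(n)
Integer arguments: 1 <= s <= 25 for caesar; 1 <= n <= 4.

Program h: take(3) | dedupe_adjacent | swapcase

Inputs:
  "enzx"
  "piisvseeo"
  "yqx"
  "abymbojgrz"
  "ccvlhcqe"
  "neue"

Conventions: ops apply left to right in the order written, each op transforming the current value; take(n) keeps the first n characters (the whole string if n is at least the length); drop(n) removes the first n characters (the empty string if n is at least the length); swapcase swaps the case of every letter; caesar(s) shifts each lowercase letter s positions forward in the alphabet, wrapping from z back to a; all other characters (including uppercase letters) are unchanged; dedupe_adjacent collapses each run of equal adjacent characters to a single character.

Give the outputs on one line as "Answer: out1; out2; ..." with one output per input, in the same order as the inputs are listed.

Execution, op by op:
  "enzx" -> "enz" -> "enz" -> "ENZ"
  "piisvseeo" -> "pii" -> "pi" -> "PI"
  "yqx" -> "yqx" -> "yqx" -> "YQX"
  "abymbojgrz" -> "aby" -> "aby" -> "ABY"
  "ccvlhcqe" -> "ccv" -> "cv" -> "CV"
  "neue" -> "neu" -> "neu" -> "NEU"

"ENZ"; "PI"; "YQX"; "ABY"; "CV"; "NEU"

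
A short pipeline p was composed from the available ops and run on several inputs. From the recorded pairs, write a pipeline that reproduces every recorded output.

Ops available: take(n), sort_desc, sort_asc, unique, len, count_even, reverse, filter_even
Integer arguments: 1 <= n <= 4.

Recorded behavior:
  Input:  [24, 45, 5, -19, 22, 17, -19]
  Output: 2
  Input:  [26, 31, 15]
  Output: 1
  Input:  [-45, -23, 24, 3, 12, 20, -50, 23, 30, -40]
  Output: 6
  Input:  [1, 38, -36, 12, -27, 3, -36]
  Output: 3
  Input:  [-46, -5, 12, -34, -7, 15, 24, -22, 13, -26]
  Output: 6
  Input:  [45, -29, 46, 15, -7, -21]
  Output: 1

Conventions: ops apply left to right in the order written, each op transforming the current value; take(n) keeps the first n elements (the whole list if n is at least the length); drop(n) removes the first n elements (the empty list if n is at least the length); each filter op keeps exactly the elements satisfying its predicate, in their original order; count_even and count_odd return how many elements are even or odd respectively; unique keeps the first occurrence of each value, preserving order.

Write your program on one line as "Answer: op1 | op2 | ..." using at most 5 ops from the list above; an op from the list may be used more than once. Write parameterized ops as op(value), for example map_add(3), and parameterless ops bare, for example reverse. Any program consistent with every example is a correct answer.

reverse | unique | filter_even | count_even

Check, running the answer program on each example:
  [24, 45, 5, -19, 22, 17, -19] -> [-19, 17, 22, -19, 5, 45, 24] -> [-19, 17, 22, 5, 45, 24] -> [22, 24] -> 2
  [26, 31, 15] -> [15, 31, 26] -> [15, 31, 26] -> [26] -> 1
  [-45, -23, 24, 3, 12, 20, -50, 23, 30, -40] -> [-40, 30, 23, -50, 20, 12, 3, 24, -23, -45] -> [-40, 30, 23, -50, 20, 12, 3, 24, -23, -45] -> [-40, 30, -50, 20, 12, 24] -> 6
  [1, 38, -36, 12, -27, 3, -36] -> [-36, 3, -27, 12, -36, 38, 1] -> [-36, 3, -27, 12, 38, 1] -> [-36, 12, 38] -> 3
  [-46, -5, 12, -34, -7, 15, 24, -22, 13, -26] -> [-26, 13, -22, 24, 15, -7, -34, 12, -5, -46] -> [-26, 13, -22, 24, 15, -7, -34, 12, -5, -46] -> [-26, -22, 24, -34, 12, -46] -> 6
  [45, -29, 46, 15, -7, -21] -> [-21, -7, 15, 46, -29, 45] -> [-21, -7, 15, 46, -29, 45] -> [46] -> 1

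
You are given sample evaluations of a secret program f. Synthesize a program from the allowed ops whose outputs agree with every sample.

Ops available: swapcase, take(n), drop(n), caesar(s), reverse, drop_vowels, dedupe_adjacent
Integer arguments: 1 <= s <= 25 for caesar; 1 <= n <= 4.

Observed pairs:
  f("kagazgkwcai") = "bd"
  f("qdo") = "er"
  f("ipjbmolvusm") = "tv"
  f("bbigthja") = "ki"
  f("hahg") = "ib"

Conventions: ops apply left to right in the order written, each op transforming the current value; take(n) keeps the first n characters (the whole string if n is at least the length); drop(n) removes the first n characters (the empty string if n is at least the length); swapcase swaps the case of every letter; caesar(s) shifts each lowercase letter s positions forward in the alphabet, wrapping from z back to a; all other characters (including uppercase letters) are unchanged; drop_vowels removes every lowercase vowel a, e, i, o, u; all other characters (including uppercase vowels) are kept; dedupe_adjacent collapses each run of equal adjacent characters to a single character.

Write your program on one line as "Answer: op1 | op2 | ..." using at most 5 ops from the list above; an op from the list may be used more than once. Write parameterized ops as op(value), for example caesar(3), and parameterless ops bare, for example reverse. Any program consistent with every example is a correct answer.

caesar(1) | reverse | drop(1) | take(4) | take(2)

Check, running the answer program on each example:
  "kagazgkwcai" -> "lbhbahlxdbj" -> "jbdxlhabhbl" -> "bdxlhabhbl" -> "bdxl" -> "bd"
  "qdo" -> "rep" -> "per" -> "er" -> "er" -> "er"
  "ipjbmolvusm" -> "jqkcnpmwvtn" -> "ntvwmpnckqj" -> "tvwmpnckqj" -> "tvwm" -> "tv"
  "bbigthja" -> "ccjhuikb" -> "bkiuhjcc" -> "kiuhjcc" -> "kiuh" -> "ki"
  "hahg" -> "ibih" -> "hibi" -> "ibi" -> "ibi" -> "ib"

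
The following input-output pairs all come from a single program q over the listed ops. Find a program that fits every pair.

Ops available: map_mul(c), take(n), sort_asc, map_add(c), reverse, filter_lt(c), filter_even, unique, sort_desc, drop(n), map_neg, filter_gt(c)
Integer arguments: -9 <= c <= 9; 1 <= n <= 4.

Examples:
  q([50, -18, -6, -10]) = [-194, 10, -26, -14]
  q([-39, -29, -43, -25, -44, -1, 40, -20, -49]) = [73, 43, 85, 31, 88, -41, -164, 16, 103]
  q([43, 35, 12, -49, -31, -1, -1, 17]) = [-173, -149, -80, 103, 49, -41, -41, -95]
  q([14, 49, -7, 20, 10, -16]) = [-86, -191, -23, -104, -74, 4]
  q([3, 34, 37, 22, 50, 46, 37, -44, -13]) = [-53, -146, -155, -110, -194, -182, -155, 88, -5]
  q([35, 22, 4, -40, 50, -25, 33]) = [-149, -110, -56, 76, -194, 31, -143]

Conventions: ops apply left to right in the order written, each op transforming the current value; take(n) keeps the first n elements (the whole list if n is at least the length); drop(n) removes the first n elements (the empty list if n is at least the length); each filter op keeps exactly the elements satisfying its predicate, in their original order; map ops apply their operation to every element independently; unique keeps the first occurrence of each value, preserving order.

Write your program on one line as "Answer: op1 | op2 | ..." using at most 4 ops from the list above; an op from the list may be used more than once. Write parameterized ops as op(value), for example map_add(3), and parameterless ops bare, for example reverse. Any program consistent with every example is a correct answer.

map_add(8) | map_add(6) | map_mul(-3) | map_add(-2)

Check, running the answer program on each example:
  [50, -18, -6, -10] -> [58, -10, 2, -2] -> [64, -4, 8, 4] -> [-192, 12, -24, -12] -> [-194, 10, -26, -14]
  [-39, -29, -43, -25, -44, -1, 40, -20, -49] -> [-31, -21, -35, -17, -36, 7, 48, -12, -41] -> [-25, -15, -29, -11, -30, 13, 54, -6, -35] -> [75, 45, 87, 33, 90, -39, -162, 18, 105] -> [73, 43, 85, 31, 88, -41, -164, 16, 103]
  [43, 35, 12, -49, -31, -1, -1, 17] -> [51, 43, 20, -41, -23, 7, 7, 25] -> [57, 49, 26, -35, -17, 13, 13, 31] -> [-171, -147, -78, 105, 51, -39, -39, -93] -> [-173, -149, -80, 103, 49, -41, -41, -95]
  [14, 49, -7, 20, 10, -16] -> [22, 57, 1, 28, 18, -8] -> [28, 63, 7, 34, 24, -2] -> [-84, -189, -21, -102, -72, 6] -> [-86, -191, -23, -104, -74, 4]
  [3, 34, 37, 22, 50, 46, 37, -44, -13] -> [11, 42, 45, 30, 58, 54, 45, -36, -5] -> [17, 48, 51, 36, 64, 60, 51, -30, 1] -> [-51, -144, -153, -108, -192, -180, -153, 90, -3] -> [-53, -146, -155, -110, -194, -182, -155, 88, -5]
  [35, 22, 4, -40, 50, -25, 33] -> [43, 30, 12, -32, 58, -17, 41] -> [49, 36, 18, -26, 64, -11, 47] -> [-147, -108, -54, 78, -192, 33, -141] -> [-149, -110, -56, 76, -194, 31, -143]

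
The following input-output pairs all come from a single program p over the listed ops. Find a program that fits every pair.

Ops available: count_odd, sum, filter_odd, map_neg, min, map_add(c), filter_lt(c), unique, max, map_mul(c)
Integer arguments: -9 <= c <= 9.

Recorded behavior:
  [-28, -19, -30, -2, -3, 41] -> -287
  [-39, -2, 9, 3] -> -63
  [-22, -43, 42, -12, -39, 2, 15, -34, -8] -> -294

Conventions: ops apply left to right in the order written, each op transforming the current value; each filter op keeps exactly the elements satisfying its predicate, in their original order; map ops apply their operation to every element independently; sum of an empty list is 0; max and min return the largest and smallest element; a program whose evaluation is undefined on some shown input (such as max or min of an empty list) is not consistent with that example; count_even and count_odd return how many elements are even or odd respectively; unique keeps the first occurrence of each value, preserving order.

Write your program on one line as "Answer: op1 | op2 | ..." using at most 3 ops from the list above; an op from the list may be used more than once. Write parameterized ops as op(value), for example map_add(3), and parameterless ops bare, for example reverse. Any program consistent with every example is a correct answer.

map_mul(-7) | min

Check, running the answer program on each example:
  [-28, -19, -30, -2, -3, 41] -> [196, 133, 210, 14, 21, -287] -> -287
  [-39, -2, 9, 3] -> [273, 14, -63, -21] -> -63
  [-22, -43, 42, -12, -39, 2, 15, -34, -8] -> [154, 301, -294, 84, 273, -14, -105, 238, 56] -> -294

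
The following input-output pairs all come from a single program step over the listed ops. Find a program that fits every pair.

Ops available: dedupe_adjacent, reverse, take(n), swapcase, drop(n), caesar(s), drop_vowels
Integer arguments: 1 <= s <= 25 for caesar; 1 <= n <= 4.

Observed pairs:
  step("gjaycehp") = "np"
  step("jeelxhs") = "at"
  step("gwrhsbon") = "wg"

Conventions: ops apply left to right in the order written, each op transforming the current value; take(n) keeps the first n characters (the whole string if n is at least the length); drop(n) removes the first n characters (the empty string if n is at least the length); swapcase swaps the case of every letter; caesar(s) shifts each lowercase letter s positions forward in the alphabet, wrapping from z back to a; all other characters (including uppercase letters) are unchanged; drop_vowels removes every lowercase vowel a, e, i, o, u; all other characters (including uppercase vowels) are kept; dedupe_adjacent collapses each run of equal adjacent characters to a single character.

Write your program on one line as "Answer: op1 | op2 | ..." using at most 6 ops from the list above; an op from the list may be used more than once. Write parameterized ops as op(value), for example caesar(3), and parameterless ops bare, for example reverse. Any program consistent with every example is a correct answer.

take(4) | dedupe_adjacent | caesar(15) | reverse | take(2)

Check, running the answer program on each example:
  "gjaycehp" -> "gjay" -> "gjay" -> "vypn" -> "npyv" -> "np"
  "jeelxhs" -> "jeel" -> "jel" -> "yta" -> "aty" -> "at"
  "gwrhsbon" -> "gwrh" -> "gwrh" -> "vlgw" -> "wglv" -> "wg"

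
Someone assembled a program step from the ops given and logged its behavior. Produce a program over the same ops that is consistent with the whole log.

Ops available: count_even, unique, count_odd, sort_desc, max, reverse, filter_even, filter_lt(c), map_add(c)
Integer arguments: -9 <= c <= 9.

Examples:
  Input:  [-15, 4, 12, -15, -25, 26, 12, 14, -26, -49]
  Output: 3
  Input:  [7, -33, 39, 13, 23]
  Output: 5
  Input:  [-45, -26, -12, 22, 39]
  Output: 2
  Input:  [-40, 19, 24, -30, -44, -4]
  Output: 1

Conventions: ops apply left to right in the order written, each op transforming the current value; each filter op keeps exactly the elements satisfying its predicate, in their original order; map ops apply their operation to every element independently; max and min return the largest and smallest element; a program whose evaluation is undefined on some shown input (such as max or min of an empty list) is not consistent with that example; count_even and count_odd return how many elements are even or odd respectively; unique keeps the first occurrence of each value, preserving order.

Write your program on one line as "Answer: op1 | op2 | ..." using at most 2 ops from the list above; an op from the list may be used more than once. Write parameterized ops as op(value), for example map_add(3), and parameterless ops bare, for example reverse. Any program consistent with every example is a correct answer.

unique | count_odd

Check, running the answer program on each example:
  [-15, 4, 12, -15, -25, 26, 12, 14, -26, -49] -> [-15, 4, 12, -25, 26, 14, -26, -49] -> 3
  [7, -33, 39, 13, 23] -> [7, -33, 39, 13, 23] -> 5
  [-45, -26, -12, 22, 39] -> [-45, -26, -12, 22, 39] -> 2
  [-40, 19, 24, -30, -44, -4] -> [-40, 19, 24, -30, -44, -4] -> 1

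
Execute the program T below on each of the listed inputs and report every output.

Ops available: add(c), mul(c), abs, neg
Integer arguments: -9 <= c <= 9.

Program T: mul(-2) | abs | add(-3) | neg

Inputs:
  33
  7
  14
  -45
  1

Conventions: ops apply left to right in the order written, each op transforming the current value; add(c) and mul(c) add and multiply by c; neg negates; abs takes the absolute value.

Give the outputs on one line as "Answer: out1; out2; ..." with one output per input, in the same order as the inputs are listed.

Execution, op by op:
  33 -> -66 -> 66 -> 63 -> -63
  7 -> -14 -> 14 -> 11 -> -11
  14 -> -28 -> 28 -> 25 -> -25
  -45 -> 90 -> 90 -> 87 -> -87
  1 -> -2 -> 2 -> -1 -> 1

-63; -11; -25; -87; 1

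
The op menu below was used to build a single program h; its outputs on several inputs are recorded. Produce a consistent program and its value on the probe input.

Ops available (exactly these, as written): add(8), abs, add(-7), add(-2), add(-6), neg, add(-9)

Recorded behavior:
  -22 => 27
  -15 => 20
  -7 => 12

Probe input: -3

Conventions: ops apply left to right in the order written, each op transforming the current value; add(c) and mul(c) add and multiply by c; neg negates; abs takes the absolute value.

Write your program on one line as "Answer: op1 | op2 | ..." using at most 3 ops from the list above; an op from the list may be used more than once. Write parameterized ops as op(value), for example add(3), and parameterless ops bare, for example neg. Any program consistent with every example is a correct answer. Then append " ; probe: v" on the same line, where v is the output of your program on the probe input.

add(-7) | abs | add(-2) ; probe: 8

Check, running the answer program on each example:
  -22 -> -29 -> 29 -> 27
  -15 -> -22 -> 22 -> 20
  -7 -> -14 -> 14 -> 12
  probe: -3 -> -10 -> 10 -> 8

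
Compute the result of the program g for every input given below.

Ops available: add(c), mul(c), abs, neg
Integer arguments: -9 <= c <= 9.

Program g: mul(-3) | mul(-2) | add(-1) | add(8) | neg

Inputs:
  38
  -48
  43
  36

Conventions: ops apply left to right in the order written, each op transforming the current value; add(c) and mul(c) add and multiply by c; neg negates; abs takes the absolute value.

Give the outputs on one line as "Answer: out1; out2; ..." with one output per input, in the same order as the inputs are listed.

Execution, op by op:
  38 -> -114 -> 228 -> 227 -> 235 -> -235
  -48 -> 144 -> -288 -> -289 -> -281 -> 281
  43 -> -129 -> 258 -> 257 -> 265 -> -265
  36 -> -108 -> 216 -> 215 -> 223 -> -223

-235; 281; -265; -223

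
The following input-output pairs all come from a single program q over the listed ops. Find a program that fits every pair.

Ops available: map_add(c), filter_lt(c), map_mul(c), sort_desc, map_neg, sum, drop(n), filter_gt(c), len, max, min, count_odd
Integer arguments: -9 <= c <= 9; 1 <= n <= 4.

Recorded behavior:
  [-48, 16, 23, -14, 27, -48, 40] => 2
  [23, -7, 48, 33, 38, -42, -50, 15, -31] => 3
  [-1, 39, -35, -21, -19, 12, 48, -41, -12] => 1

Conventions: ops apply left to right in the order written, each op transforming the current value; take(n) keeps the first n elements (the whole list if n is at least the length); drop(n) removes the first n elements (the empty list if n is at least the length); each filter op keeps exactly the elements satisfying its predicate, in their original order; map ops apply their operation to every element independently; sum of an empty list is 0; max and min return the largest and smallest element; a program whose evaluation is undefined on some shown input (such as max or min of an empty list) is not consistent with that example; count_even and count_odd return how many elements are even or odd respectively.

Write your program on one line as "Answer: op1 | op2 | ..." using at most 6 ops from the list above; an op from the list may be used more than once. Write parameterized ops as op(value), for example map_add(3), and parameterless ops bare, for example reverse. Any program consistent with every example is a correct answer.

filter_gt(2) | sort_desc | map_neg | sort_desc | count_odd

Check, running the answer program on each example:
  [-48, 16, 23, -14, 27, -48, 40] -> [16, 23, 27, 40] -> [40, 27, 23, 16] -> [-40, -27, -23, -16] -> [-16, -23, -27, -40] -> 2
  [23, -7, 48, 33, 38, -42, -50, 15, -31] -> [23, 48, 33, 38, 15] -> [48, 38, 33, 23, 15] -> [-48, -38, -33, -23, -15] -> [-15, -23, -33, -38, -48] -> 3
  [-1, 39, -35, -21, -19, 12, 48, -41, -12] -> [39, 12, 48] -> [48, 39, 12] -> [-48, -39, -12] -> [-12, -39, -48] -> 1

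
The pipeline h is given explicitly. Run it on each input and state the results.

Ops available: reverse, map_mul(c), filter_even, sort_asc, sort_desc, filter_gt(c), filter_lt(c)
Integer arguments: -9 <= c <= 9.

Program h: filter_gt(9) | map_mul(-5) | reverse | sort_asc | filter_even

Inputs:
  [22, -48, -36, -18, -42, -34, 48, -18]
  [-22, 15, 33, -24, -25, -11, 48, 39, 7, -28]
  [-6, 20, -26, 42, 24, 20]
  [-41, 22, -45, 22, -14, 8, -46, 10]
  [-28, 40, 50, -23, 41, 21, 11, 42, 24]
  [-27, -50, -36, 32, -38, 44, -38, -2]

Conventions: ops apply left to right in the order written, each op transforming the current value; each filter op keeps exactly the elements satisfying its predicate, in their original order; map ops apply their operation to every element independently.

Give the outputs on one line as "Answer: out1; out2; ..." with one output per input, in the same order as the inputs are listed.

[-240, -110]; [-240]; [-210, -120, -100, -100]; [-110, -110, -50]; [-250, -210, -200, -120]; [-220, -160]

Execution, op by op:
  [22, -48, -36, -18, -42, -34, 48, -18] -> [22, 48] -> [-110, -240] -> [-240, -110] -> [-240, -110] -> [-240, -110]
  [-22, 15, 33, -24, -25, -11, 48, 39, 7, -28] -> [15, 33, 48, 39] -> [-75, -165, -240, -195] -> [-195, -240, -165, -75] -> [-240, -195, -165, -75] -> [-240]
  [-6, 20, -26, 42, 24, 20] -> [20, 42, 24, 20] -> [-100, -210, -120, -100] -> [-100, -120, -210, -100] -> [-210, -120, -100, -100] -> [-210, -120, -100, -100]
  [-41, 22, -45, 22, -14, 8, -46, 10] -> [22, 22, 10] -> [-110, -110, -50] -> [-50, -110, -110] -> [-110, -110, -50] -> [-110, -110, -50]
  [-28, 40, 50, -23, 41, 21, 11, 42, 24] -> [40, 50, 41, 21, 11, 42, 24] -> [-200, -250, -205, -105, -55, -210, -120] -> [-120, -210, -55, -105, -205, -250, -200] -> [-250, -210, -205, -200, -120, -105, -55] -> [-250, -210, -200, -120]
  [-27, -50, -36, 32, -38, 44, -38, -2] -> [32, 44] -> [-160, -220] -> [-220, -160] -> [-220, -160] -> [-220, -160]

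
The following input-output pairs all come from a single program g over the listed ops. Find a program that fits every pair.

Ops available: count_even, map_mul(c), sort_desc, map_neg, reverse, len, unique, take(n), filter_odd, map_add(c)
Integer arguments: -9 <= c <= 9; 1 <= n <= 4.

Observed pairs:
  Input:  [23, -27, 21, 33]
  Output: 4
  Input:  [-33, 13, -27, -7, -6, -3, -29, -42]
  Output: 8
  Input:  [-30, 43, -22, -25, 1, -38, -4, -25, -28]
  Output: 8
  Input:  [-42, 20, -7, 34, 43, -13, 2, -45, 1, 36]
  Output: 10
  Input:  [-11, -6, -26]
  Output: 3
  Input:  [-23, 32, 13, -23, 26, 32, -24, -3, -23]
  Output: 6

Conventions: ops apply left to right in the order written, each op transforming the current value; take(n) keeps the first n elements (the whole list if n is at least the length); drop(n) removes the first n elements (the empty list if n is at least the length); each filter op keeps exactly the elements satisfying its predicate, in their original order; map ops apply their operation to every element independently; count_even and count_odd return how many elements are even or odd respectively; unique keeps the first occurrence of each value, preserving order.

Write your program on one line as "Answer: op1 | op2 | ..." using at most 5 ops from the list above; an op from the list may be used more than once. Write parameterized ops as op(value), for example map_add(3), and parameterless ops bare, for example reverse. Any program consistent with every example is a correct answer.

map_neg | unique | map_add(3) | len

Check, running the answer program on each example:
  [23, -27, 21, 33] -> [-23, 27, -21, -33] -> [-23, 27, -21, -33] -> [-20, 30, -18, -30] -> 4
  [-33, 13, -27, -7, -6, -3, -29, -42] -> [33, -13, 27, 7, 6, 3, 29, 42] -> [33, -13, 27, 7, 6, 3, 29, 42] -> [36, -10, 30, 10, 9, 6, 32, 45] -> 8
  [-30, 43, -22, -25, 1, -38, -4, -25, -28] -> [30, -43, 22, 25, -1, 38, 4, 25, 28] -> [30, -43, 22, 25, -1, 38, 4, 28] -> [33, -40, 25, 28, 2, 41, 7, 31] -> 8
  [-42, 20, -7, 34, 43, -13, 2, -45, 1, 36] -> [42, -20, 7, -34, -43, 13, -2, 45, -1, -36] -> [42, -20, 7, -34, -43, 13, -2, 45, -1, -36] -> [45, -17, 10, -31, -40, 16, 1, 48, 2, -33] -> 10
  [-11, -6, -26] -> [11, 6, 26] -> [11, 6, 26] -> [14, 9, 29] -> 3
  [-23, 32, 13, -23, 26, 32, -24, -3, -23] -> [23, -32, -13, 23, -26, -32, 24, 3, 23] -> [23, -32, -13, -26, 24, 3] -> [26, -29, -10, -23, 27, 6] -> 6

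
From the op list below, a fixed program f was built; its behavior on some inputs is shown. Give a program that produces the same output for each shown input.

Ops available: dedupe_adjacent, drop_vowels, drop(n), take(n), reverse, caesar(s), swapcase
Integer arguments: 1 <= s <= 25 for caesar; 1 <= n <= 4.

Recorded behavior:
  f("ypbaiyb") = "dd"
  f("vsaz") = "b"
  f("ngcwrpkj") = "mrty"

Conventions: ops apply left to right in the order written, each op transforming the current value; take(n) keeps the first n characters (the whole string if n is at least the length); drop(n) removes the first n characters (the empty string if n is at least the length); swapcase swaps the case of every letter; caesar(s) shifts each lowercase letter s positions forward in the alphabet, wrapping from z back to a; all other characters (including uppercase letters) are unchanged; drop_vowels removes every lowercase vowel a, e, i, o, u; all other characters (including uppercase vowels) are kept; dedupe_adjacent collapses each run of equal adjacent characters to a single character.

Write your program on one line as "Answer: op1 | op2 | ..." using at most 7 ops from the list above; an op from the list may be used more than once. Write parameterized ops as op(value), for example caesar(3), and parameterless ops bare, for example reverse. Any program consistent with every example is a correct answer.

drop(2) | drop_vowels | caesar(2) | drop_vowels | take(4) | reverse

Check, running the answer program on each example:
  "ypbaiyb" -> "baiyb" -> "byb" -> "dad" -> "dd" -> "dd" -> "dd"
  "vsaz" -> "az" -> "z" -> "b" -> "b" -> "b" -> "b"
  "ngcwrpkj" -> "cwrpkj" -> "cwrpkj" -> "eytrml" -> "ytrml" -> "ytrm" -> "mrty"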